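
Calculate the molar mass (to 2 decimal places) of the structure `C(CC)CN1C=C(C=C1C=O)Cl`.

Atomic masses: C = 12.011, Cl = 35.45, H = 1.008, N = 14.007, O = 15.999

Molecular formula: C9H12ClNO.
M = 9×12.011 + 1×35.45 + 12×1.008 + 1×14.007 + 1×15.999 = 185.65 g/mol.

185.65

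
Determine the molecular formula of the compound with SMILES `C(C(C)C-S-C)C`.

C6H14S

Heavy atoms from the SMILES: 6 C, 1 S.
Implicit hydrogens by atom environment:
  3 × C: 3 H each → 9
  2 × C: 2 H each → 4
  1 × C: 1 H
  1 × S: no H
  Total hydrogens = 14.
Molecular formula: C6H14S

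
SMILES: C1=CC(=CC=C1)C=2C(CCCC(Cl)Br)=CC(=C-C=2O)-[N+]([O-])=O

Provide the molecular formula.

C16H15BrClNO3

Heavy atoms from the SMILES: 1 Br, 16 C, 1 Cl, 1 N, 3 O.
Implicit hydrogens by atom environment:
  7 × C (aromatic): 1 H each → 7
  5 × C (aromatic): no H
  3 × C: 2 H each → 6
  1 × Br: no H
  1 × C: 1 H
  1 × Cl: no H
  1 × N (charge +1): no H
  1 × O: 1 H
  1 × O: no H
  1 × O (charge -1): no H
  Total hydrogens = 15.
Molecular formula: C16H15BrClNO3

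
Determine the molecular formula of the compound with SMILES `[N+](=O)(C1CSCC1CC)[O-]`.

Heavy atoms from the SMILES: 6 C, 1 N, 2 O, 1 S.
Implicit hydrogens by atom environment:
  3 × C: 2 H each → 6
  2 × C: 1 H each → 2
  1 × C: 3 H
  1 × N (charge +1): no H
  1 × O: no H
  1 × O (charge -1): no H
  1 × S: no H
  Total hydrogens = 11.
Molecular formula: C6H11NO2S

C6H11NO2S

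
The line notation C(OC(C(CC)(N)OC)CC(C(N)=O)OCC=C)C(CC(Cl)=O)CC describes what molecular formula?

Heavy atoms from the SMILES: 17 C, 1 Cl, 2 N, 5 O.
Implicit hydrogens by atom environment:
  7 × C: 2 H each → 14
  5 × O: no H
  4 × C: 1 H each → 4
  3 × C: 3 H each → 9
  3 × C: no H
  2 × N: 2 H each → 4
  1 × Cl: no H
  Total hydrogens = 31.
Molecular formula: C17H31ClN2O5

C17H31ClN2O5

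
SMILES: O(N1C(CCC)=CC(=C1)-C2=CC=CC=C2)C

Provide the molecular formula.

C14H17NO

Heavy atoms from the SMILES: 14 C, 1 N, 1 O.
Implicit hydrogens by atom environment:
  7 × C (aromatic): 1 H each → 7
  3 × C (aromatic): no H
  2 × C: 3 H each → 6
  2 × C: 2 H each → 4
  1 × N (aromatic): no H
  1 × O: no H
  Total hydrogens = 17.
Molecular formula: C14H17NO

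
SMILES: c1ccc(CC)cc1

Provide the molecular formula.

C8H10

Heavy atoms from the SMILES: 8 C.
Implicit hydrogens by atom environment:
  5 × C (aromatic): 1 H each → 5
  1 × C: 3 H
  1 × C: 2 H
  1 × C (aromatic): no H
  Total hydrogens = 10.
Molecular formula: C8H10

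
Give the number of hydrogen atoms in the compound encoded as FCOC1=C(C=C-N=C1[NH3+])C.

10

Hydrogens are implicit in SMILES; fill each atom to its normal valence:
  3 × C (aromatic): no H
  2 × C (aromatic): 1 H each → 2
  1 × C: 3 H
  1 × C: 2 H
  1 × F: no H
  1 × N (charge +1): 3 H
  1 × N (aromatic): no H
  1 × O: no H
  Total hydrogens = 10.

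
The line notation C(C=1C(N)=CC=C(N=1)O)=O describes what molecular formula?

Heavy atoms from the SMILES: 6 C, 2 N, 2 O.
Implicit hydrogens by atom environment:
  3 × C (aromatic): no H
  2 × C (aromatic): 1 H each → 2
  1 × C: 1 H
  1 × N: 2 H
  1 × N (aromatic): no H
  1 × O: 1 H
  1 × O: no H
  Total hydrogens = 6.
Molecular formula: C6H6N2O2

C6H6N2O2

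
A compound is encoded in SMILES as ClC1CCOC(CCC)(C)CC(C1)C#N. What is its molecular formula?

C12H20ClNO

Heavy atoms from the SMILES: 12 C, 1 Cl, 1 N, 1 O.
Implicit hydrogens by atom environment:
  6 × C: 2 H each → 12
  2 × C: 3 H each → 6
  2 × C: 1 H each → 2
  2 × C: no H
  1 × Cl: no H
  1 × N: no H
  1 × O: no H
  Total hydrogens = 20.
Molecular formula: C12H20ClNO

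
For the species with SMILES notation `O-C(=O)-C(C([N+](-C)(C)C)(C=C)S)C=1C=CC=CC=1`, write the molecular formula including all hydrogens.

Heavy atoms from the SMILES: 14 C, 1 N, 2 O, 1 S.
Implicit hydrogens by atom environment:
  5 × C (aromatic): 1 H each → 5
  3 × C: 3 H each → 9
  2 × C: 1 H each → 2
  2 × C: no H
  1 × C: 2 H
  1 × C (aromatic): no H
  1 × N (charge +1): no H
  1 × O: 1 H
  1 × O: no H
  1 × S: 1 H
  Total hydrogens = 20.
Net charge +1.
Molecular formula: C14H20NO2S+

C14H20NO2S+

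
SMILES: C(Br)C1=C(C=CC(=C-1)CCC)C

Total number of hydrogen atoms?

Hydrogens are implicit in SMILES; fill each atom to its normal valence:
  3 × C: 2 H each → 6
  3 × C (aromatic): 1 H each → 3
  3 × C (aromatic): no H
  2 × C: 3 H each → 6
  1 × Br: no H
  Total hydrogens = 15.

15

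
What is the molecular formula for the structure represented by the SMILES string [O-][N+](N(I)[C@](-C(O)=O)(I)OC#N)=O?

Heavy atoms from the SMILES: 3 C, 2 I, 3 N, 5 O.
Implicit hydrogens by atom environment:
  3 × C: no H
  3 × O: no H
  2 × I: no H
  2 × N: no H
  1 × N (charge +1): no H
  1 × O: 1 H
  1 × O (charge -1): no H
  Total hydrogens = 1.
Molecular formula: C3HI2N3O5

C3HI2N3O5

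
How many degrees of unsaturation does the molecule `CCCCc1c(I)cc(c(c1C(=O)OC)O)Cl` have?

Molecular formula from the SMILES: C12H14ClIO3.
DoU = (2C + 2 + N − H − X)/2 = (2·12 + 2 + 0 − 14 − 2)/2 = 10/2 = 5.
(Structurally: 1 ring(s) + 4 π bond(s) = 5.)

5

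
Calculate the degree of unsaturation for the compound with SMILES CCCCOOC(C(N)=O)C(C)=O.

2

Molecular formula from the SMILES: C8H15NO4.
DoU = (2C + 2 + N − H − X)/2 = (2·8 + 2 + 1 − 15 − 0)/2 = 4/2 = 2.
(Structurally: 0 ring(s) + 2 π bond(s) = 2.)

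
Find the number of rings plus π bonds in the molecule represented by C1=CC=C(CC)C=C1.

4

Molecular formula from the SMILES: C8H10.
DoU = (2C + 2 + N − H − X)/2 = (2·8 + 2 + 0 − 10 − 0)/2 = 8/2 = 4.
(Structurally: 1 ring(s) + 3 π bond(s) = 4.)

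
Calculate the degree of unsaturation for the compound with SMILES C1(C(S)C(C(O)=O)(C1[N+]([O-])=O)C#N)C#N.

Molecular formula from the SMILES: C7H5N3O4S.
DoU = (2C + 2 + N − H − X)/2 = (2·7 + 2 + 3 − 5 − 0)/2 = 14/2 = 7.
(Structurally: 1 ring(s) + 6 π bond(s) = 7.)

7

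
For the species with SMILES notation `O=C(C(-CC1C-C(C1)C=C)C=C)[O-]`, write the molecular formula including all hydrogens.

C11H15O2-

Heavy atoms from the SMILES: 11 C, 2 O.
Implicit hydrogens by atom environment:
  5 × C: 2 H each → 10
  5 × C: 1 H each → 5
  1 × C: no H
  1 × O: no H
  1 × O (charge -1): no H
  Total hydrogens = 15.
Net charge -1.
Molecular formula: C11H15O2-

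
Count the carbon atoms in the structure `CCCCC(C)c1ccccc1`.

12

The symbol for carbon appears 12 times in the SMILES. Lowercase c denotes aromatic carbon and counts toward C.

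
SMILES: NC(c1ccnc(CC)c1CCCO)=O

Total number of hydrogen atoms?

Hydrogens are implicit in SMILES; fill each atom to its normal valence:
  4 × C: 2 H each → 8
  3 × C (aromatic): no H
  2 × C (aromatic): 1 H each → 2
  1 × C: 3 H
  1 × C: no H
  1 × N: 2 H
  1 × N (aromatic): no H
  1 × O: 1 H
  1 × O: no H
  Total hydrogens = 16.

16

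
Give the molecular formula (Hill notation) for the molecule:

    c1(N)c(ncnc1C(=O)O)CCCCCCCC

C13H21N3O2

Heavy atoms from the SMILES: 13 C, 3 N, 2 O.
Implicit hydrogens by atom environment:
  7 × C: 2 H each → 14
  3 × C (aromatic): no H
  2 × N (aromatic): no H
  1 × C: 3 H
  1 × C (aromatic): 1 H
  1 × C: no H
  1 × N: 2 H
  1 × O: 1 H
  1 × O: no H
  Total hydrogens = 21.
Molecular formula: C13H21N3O2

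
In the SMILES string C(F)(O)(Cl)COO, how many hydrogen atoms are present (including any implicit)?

4

Hydrogens are implicit in SMILES; fill each atom to its normal valence:
  2 × O: 1 H each → 2
  1 × C: 2 H
  1 × C: no H
  1 × Cl: no H
  1 × F: no H
  1 × O: no H
  Total hydrogens = 4.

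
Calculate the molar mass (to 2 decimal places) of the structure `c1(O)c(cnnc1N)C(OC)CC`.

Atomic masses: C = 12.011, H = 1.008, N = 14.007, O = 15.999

Molecular formula: C8H13N3O2.
M = 8×12.011 + 13×1.008 + 3×14.007 + 2×15.999 = 183.21 g/mol.

183.21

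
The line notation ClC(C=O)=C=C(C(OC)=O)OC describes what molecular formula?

C7H7ClO4

Heavy atoms from the SMILES: 7 C, 1 Cl, 4 O.
Implicit hydrogens by atom environment:
  4 × C: no H
  4 × O: no H
  2 × C: 3 H each → 6
  1 × C: 1 H
  1 × Cl: no H
  Total hydrogens = 7.
Molecular formula: C7H7ClO4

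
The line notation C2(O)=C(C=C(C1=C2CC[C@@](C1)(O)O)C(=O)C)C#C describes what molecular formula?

Heavy atoms from the SMILES: 14 C, 4 O.
Implicit hydrogens by atom environment:
  5 × C (aromatic): no H
  3 × C: 2 H each → 6
  3 × C: no H
  3 × O: 1 H each → 3
  1 × C: 3 H
  1 × C (aromatic): 1 H
  1 × C: 1 H
  1 × O: no H
  Total hydrogens = 14.
Molecular formula: C14H14O4

C14H14O4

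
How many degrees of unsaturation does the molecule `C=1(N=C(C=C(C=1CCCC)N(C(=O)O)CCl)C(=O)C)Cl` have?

Molecular formula from the SMILES: C13H16Cl2N2O3.
DoU = (2C + 2 + N − H − X)/2 = (2·13 + 2 + 2 − 16 − 2)/2 = 12/2 = 6.
(Structurally: 1 ring(s) + 5 π bond(s) = 6.)

6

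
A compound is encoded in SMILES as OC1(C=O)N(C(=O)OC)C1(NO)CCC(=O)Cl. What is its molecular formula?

C8H11ClN2O6

Heavy atoms from the SMILES: 8 C, 1 Cl, 2 N, 6 O.
Implicit hydrogens by atom environment:
  4 × C: no H
  4 × O: no H
  2 × C: 2 H each → 4
  2 × O: 1 H each → 2
  1 × C: 3 H
  1 × C: 1 H
  1 × Cl: no H
  1 × N: 1 H
  1 × N: no H
  Total hydrogens = 11.
Molecular formula: C8H11ClN2O6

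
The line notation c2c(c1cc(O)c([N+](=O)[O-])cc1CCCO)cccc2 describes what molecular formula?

C15H15NO4

Heavy atoms from the SMILES: 15 C, 1 N, 4 O.
Implicit hydrogens by atom environment:
  7 × C (aromatic): 1 H each → 7
  5 × C (aromatic): no H
  3 × C: 2 H each → 6
  2 × O: 1 H each → 2
  1 × N (charge +1): no H
  1 × O: no H
  1 × O (charge -1): no H
  Total hydrogens = 15.
Molecular formula: C15H15NO4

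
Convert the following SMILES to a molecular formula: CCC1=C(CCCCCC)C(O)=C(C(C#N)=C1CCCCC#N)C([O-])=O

Heavy atoms from the SMILES: 21 C, 2 N, 3 O.
Implicit hydrogens by atom environment:
  10 × C: 2 H each → 20
  6 × C (aromatic): no H
  3 × C: no H
  2 × C: 3 H each → 6
  2 × N: no H
  1 × O: 1 H
  1 × O: no H
  1 × O (charge -1): no H
  Total hydrogens = 27.
Net charge -1.
Molecular formula: C21H27N2O3-

C21H27N2O3-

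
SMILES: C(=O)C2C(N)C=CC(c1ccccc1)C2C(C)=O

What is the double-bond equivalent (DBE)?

8

Molecular formula from the SMILES: C15H17NO2.
DoU = (2C + 2 + N − H − X)/2 = (2·15 + 2 + 1 − 17 − 0)/2 = 16/2 = 8.
(Structurally: 2 ring(s) + 6 π bond(s) = 8.)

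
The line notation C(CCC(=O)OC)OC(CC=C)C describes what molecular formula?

Heavy atoms from the SMILES: 10 C, 3 O.
Implicit hydrogens by atom environment:
  5 × C: 2 H each → 10
  3 × O: no H
  2 × C: 3 H each → 6
  2 × C: 1 H each → 2
  1 × C: no H
  Total hydrogens = 18.
Molecular formula: C10H18O3

C10H18O3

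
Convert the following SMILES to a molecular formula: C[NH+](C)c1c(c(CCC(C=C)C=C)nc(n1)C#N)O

C14H19N4O+

Heavy atoms from the SMILES: 14 C, 4 N, 1 O.
Implicit hydrogens by atom environment:
  4 × C: 2 H each → 8
  4 × C (aromatic): no H
  3 × C: 1 H each → 3
  2 × C: 3 H each → 6
  2 × N (aromatic): no H
  1 × C: no H
  1 × N (charge +1): 1 H
  1 × N: no H
  1 × O: 1 H
  Total hydrogens = 19.
Net charge +1.
Molecular formula: C14H19N4O+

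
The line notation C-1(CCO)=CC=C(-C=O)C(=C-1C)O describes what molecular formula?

C10H12O3

Heavy atoms from the SMILES: 10 C, 3 O.
Implicit hydrogens by atom environment:
  4 × C (aromatic): no H
  2 × C: 2 H each → 4
  2 × C (aromatic): 1 H each → 2
  2 × O: 1 H each → 2
  1 × C: 3 H
  1 × C: 1 H
  1 × O: no H
  Total hydrogens = 12.
Molecular formula: C10H12O3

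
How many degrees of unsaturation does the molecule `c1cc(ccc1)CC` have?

4

Molecular formula from the SMILES: C8H10.
DoU = (2C + 2 + N − H − X)/2 = (2·8 + 2 + 0 − 10 − 0)/2 = 8/2 = 4.
(Structurally: 1 ring(s) + 3 π bond(s) = 4.)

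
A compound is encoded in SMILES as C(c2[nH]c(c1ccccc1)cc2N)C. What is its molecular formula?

C12H14N2

Heavy atoms from the SMILES: 12 C, 2 N.
Implicit hydrogens by atom environment:
  6 × C (aromatic): 1 H each → 6
  4 × C (aromatic): no H
  1 × C: 3 H
  1 × C: 2 H
  1 × N: 2 H
  1 × N (aromatic): 1 H
  Total hydrogens = 14.
Molecular formula: C12H14N2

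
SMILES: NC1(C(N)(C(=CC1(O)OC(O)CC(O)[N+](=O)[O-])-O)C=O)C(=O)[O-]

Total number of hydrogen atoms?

14

Hydrogens are implicit in SMILES; fill each atom to its normal valence:
  5 × C: no H
  4 × C: 1 H each → 4
  4 × O: 1 H each → 4
  4 × O: no H
  2 × N: 2 H each → 4
  2 × O (charge -1): no H
  1 × C: 2 H
  1 × N (charge +1): no H
  Total hydrogens = 14.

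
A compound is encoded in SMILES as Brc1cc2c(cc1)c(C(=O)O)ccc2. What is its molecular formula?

Heavy atoms from the SMILES: 1 Br, 11 C, 2 O.
Implicit hydrogens by atom environment:
  6 × C (aromatic): 1 H each → 6
  4 × C (aromatic): no H
  1 × Br: no H
  1 × C: no H
  1 × O: 1 H
  1 × O: no H
  Total hydrogens = 7.
Molecular formula: C11H7BrO2

C11H7BrO2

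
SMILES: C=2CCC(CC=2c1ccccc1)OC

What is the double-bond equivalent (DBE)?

Molecular formula from the SMILES: C13H16O.
DoU = (2C + 2 + N − H − X)/2 = (2·13 + 2 + 0 − 16 − 0)/2 = 12/2 = 6.
(Structurally: 2 ring(s) + 4 π bond(s) = 6.)

6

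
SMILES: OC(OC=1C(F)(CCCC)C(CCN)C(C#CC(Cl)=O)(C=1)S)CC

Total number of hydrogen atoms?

25

Hydrogens are implicit in SMILES; fill each atom to its normal valence:
  6 × C: 2 H each → 12
  6 × C: no H
  3 × C: 1 H each → 3
  2 × C: 3 H each → 6
  2 × O: no H
  1 × Cl: no H
  1 × F: no H
  1 × N: 2 H
  1 × O: 1 H
  1 × S: 1 H
  Total hydrogens = 25.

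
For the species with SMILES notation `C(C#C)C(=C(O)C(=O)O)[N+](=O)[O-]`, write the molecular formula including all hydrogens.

C6H5NO5

Heavy atoms from the SMILES: 6 C, 1 N, 5 O.
Implicit hydrogens by atom environment:
  4 × C: no H
  2 × O: 1 H each → 2
  2 × O: no H
  1 × C: 2 H
  1 × C: 1 H
  1 × N (charge +1): no H
  1 × O (charge -1): no H
  Total hydrogens = 5.
Molecular formula: C6H5NO5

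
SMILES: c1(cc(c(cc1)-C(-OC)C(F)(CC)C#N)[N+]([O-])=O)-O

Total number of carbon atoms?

The symbol for carbon appears 12 times in the SMILES. Lowercase c denotes aromatic carbon and counts toward C.

12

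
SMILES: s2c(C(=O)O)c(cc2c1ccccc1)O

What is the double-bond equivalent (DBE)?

Molecular formula from the SMILES: C11H8O3S.
DoU = (2C + 2 + N − H − X)/2 = (2·11 + 2 + 0 − 8 − 0)/2 = 16/2 = 8.
(Structurally: 2 ring(s) + 6 π bond(s) = 8.)

8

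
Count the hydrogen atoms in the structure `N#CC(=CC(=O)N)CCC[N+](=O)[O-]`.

9

Hydrogens are implicit in SMILES; fill each atom to its normal valence:
  3 × C: 2 H each → 6
  3 × C: no H
  2 × O: no H
  1 × C: 1 H
  1 × N: 2 H
  1 × N: no H
  1 × N (charge +1): no H
  1 × O (charge -1): no H
  Total hydrogens = 9.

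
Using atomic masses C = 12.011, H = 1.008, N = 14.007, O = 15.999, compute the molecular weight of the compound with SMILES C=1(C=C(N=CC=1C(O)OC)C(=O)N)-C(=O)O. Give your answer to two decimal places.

Molecular formula: C9H10N2O5.
M = 9×12.011 + 10×1.008 + 2×14.007 + 5×15.999 = 226.19 g/mol.

226.19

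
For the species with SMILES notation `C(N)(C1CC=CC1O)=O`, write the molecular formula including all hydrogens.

C6H9NO2

Heavy atoms from the SMILES: 6 C, 1 N, 2 O.
Implicit hydrogens by atom environment:
  4 × C: 1 H each → 4
  1 × C: 2 H
  1 × C: no H
  1 × N: 2 H
  1 × O: 1 H
  1 × O: no H
  Total hydrogens = 9.
Molecular formula: C6H9NO2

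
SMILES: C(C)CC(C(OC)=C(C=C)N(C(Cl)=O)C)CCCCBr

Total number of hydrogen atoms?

25

Hydrogens are implicit in SMILES; fill each atom to its normal valence:
  7 × C: 2 H each → 14
  3 × C: 3 H each → 9
  3 × C: no H
  2 × C: 1 H each → 2
  2 × O: no H
  1 × Br: no H
  1 × Cl: no H
  1 × N: no H
  Total hydrogens = 25.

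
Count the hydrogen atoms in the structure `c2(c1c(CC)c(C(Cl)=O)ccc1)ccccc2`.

Hydrogens are implicit in SMILES; fill each atom to its normal valence:
  8 × C (aromatic): 1 H each → 8
  4 × C (aromatic): no H
  1 × C: 3 H
  1 × C: 2 H
  1 × C: no H
  1 × Cl: no H
  1 × O: no H
  Total hydrogens = 13.

13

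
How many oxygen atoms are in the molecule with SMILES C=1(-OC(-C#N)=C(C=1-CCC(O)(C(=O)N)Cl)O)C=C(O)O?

6

The symbol for oxygen appears 6 times in the SMILES.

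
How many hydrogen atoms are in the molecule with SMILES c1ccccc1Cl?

5

Hydrogens are implicit in SMILES; fill each atom to its normal valence:
  5 × C (aromatic): 1 H each → 5
  1 × C (aromatic): no H
  1 × Cl: no H
  Total hydrogens = 5.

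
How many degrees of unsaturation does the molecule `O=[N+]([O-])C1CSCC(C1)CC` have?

2

Molecular formula from the SMILES: C7H13NO2S.
DoU = (2C + 2 + N − H − X)/2 = (2·7 + 2 + 1 − 13 − 0)/2 = 4/2 = 2.
(Structurally: 1 ring(s) + 1 π bond(s) = 2.)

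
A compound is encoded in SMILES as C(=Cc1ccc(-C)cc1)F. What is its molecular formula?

Heavy atoms from the SMILES: 9 C, 1 F.
Implicit hydrogens by atom environment:
  4 × C (aromatic): 1 H each → 4
  2 × C: 1 H each → 2
  2 × C (aromatic): no H
  1 × C: 3 H
  1 × F: no H
  Total hydrogens = 9.
Molecular formula: C9H9F

C9H9F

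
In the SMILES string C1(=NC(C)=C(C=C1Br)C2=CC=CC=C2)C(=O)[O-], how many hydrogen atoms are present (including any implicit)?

Hydrogens are implicit in SMILES; fill each atom to its normal valence:
  6 × C (aromatic): 1 H each → 6
  5 × C (aromatic): no H
  1 × Br: no H
  1 × C: 3 H
  1 × C: no H
  1 × N (aromatic): no H
  1 × O: no H
  1 × O (charge -1): no H
  Total hydrogens = 9.

9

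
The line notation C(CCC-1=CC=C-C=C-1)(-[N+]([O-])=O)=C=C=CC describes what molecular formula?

Heavy atoms from the SMILES: 13 C, 1 N, 2 O.
Implicit hydrogens by atom environment:
  5 × C (aromatic): 1 H each → 5
  3 × C: no H
  2 × C: 2 H each → 4
  1 × C: 3 H
  1 × C: 1 H
  1 × C (aromatic): no H
  1 × N (charge +1): no H
  1 × O: no H
  1 × O (charge -1): no H
  Total hydrogens = 13.
Molecular formula: C13H13NO2

C13H13NO2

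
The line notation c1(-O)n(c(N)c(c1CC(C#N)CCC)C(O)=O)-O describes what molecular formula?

Heavy atoms from the SMILES: 11 C, 3 N, 4 O.
Implicit hydrogens by atom environment:
  4 × C (aromatic): no H
  3 × C: 2 H each → 6
  3 × O: 1 H each → 3
  2 × C: no H
  1 × C: 3 H
  1 × C: 1 H
  1 × N: 2 H
  1 × N (aromatic): no H
  1 × N: no H
  1 × O: no H
  Total hydrogens = 15.
Molecular formula: C11H15N3O4

C11H15N3O4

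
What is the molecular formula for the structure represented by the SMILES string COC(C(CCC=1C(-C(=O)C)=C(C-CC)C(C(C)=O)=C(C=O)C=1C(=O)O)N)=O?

Heavy atoms from the SMILES: 20 C, 1 N, 7 O.
Implicit hydrogens by atom environment:
  6 × C (aromatic): no H
  6 × O: no H
  4 × C: 3 H each → 12
  4 × C: 2 H each → 8
  4 × C: no H
  2 × C: 1 H each → 2
  1 × N: 2 H
  1 × O: 1 H
  Total hydrogens = 25.
Molecular formula: C20H25NO7

C20H25NO7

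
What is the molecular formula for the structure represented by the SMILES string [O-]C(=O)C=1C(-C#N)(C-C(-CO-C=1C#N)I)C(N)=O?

Heavy atoms from the SMILES: 10 C, 1 I, 3 N, 4 O.
Implicit hydrogens by atom environment:
  7 × C: no H
  3 × O: no H
  2 × C: 2 H each → 4
  2 × N: no H
  1 × C: 1 H
  1 × I: no H
  1 × N: 2 H
  1 × O (charge -1): no H
  Total hydrogens = 7.
Net charge -1.
Molecular formula: C10H7IN3O4-

C10H7IN3O4-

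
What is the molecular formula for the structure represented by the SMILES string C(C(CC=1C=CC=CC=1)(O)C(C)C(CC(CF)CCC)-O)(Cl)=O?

C18H26ClFO3

Heavy atoms from the SMILES: 18 C, 1 Cl, 1 F, 3 O.
Implicit hydrogens by atom environment:
  5 × C: 2 H each → 10
  5 × C (aromatic): 1 H each → 5
  3 × C: 1 H each → 3
  2 × C: 3 H each → 6
  2 × C: no H
  2 × O: 1 H each → 2
  1 × C (aromatic): no H
  1 × Cl: no H
  1 × F: no H
  1 × O: no H
  Total hydrogens = 26.
Molecular formula: C18H26ClFO3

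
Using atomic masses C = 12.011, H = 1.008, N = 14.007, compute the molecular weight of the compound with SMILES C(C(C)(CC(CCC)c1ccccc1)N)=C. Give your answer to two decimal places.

217.36

Molecular formula: C15H23N.
M = 15×12.011 + 23×1.008 + 1×14.007 = 217.36 g/mol.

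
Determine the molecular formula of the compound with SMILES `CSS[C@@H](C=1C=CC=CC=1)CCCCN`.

C12H19NS2

Heavy atoms from the SMILES: 12 C, 1 N, 2 S.
Implicit hydrogens by atom environment:
  5 × C (aromatic): 1 H each → 5
  4 × C: 2 H each → 8
  2 × S: no H
  1 × C: 3 H
  1 × C: 1 H
  1 × C (aromatic): no H
  1 × N: 2 H
  Total hydrogens = 19.
Molecular formula: C12H19NS2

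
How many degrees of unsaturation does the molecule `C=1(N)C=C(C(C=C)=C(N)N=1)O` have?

5

Molecular formula from the SMILES: C7H9N3O.
DoU = (2C + 2 + N − H − X)/2 = (2·7 + 2 + 3 − 9 − 0)/2 = 10/2 = 5.
(Structurally: 1 ring(s) + 4 π bond(s) = 5.)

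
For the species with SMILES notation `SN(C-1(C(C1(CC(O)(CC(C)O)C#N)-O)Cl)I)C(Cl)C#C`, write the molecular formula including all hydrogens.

C12H15Cl2IN2O3S

Heavy atoms from the SMILES: 12 C, 2 Cl, 1 I, 2 N, 3 O, 1 S.
Implicit hydrogens by atom environment:
  5 × C: no H
  4 × C: 1 H each → 4
  3 × O: 1 H each → 3
  2 × C: 2 H each → 4
  2 × Cl: no H
  2 × N: no H
  1 × C: 3 H
  1 × I: no H
  1 × S: 1 H
  Total hydrogens = 15.
Molecular formula: C12H15Cl2IN2O3S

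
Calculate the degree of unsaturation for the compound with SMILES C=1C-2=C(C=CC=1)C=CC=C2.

Molecular formula from the SMILES: C10H8.
DoU = (2C + 2 + N − H − X)/2 = (2·10 + 2 + 0 − 8 − 0)/2 = 14/2 = 7.
(Structurally: 2 ring(s) + 5 π bond(s) = 7.)

7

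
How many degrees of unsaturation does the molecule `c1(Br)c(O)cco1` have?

Molecular formula from the SMILES: C4H3BrO2.
DoU = (2C + 2 + N − H − X)/2 = (2·4 + 2 + 0 − 3 − 1)/2 = 6/2 = 3.
(Structurally: 1 ring(s) + 2 π bond(s) = 3.)

3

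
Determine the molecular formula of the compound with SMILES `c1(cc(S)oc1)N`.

Heavy atoms from the SMILES: 4 C, 1 N, 1 O, 1 S.
Implicit hydrogens by atom environment:
  2 × C (aromatic): 1 H each → 2
  2 × C (aromatic): no H
  1 × N: 2 H
  1 × O (aromatic): no H
  1 × S: 1 H
  Total hydrogens = 5.
Molecular formula: C4H5NOS

C4H5NOS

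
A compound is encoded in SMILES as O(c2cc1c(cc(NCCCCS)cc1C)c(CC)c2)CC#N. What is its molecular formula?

Heavy atoms from the SMILES: 19 C, 2 N, 1 O, 1 S.
Implicit hydrogens by atom environment:
  6 × C: 2 H each → 12
  6 × C (aromatic): no H
  4 × C (aromatic): 1 H each → 4
  2 × C: 3 H each → 6
  1 × C: no H
  1 × N: 1 H
  1 × N: no H
  1 × O: no H
  1 × S: 1 H
  Total hydrogens = 24.
Molecular formula: C19H24N2OS

C19H24N2OS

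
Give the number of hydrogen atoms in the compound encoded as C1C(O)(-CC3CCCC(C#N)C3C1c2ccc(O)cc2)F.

20

Hydrogens are implicit in SMILES; fill each atom to its normal valence:
  5 × C: 2 H each → 10
  4 × C: 1 H each → 4
  4 × C (aromatic): 1 H each → 4
  2 × C: no H
  2 × C (aromatic): no H
  2 × O: 1 H each → 2
  1 × F: no H
  1 × N: no H
  Total hydrogens = 20.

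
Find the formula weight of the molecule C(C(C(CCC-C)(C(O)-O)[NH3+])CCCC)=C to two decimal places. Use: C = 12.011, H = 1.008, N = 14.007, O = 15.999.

Molecular formula: C13H28NO2+.
M = 13×12.011 + 28×1.008 + 1×14.007 + 2×15.999 = 230.37 g/mol.

230.37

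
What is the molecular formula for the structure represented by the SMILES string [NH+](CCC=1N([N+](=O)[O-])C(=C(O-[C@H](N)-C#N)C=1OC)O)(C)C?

Heavy atoms from the SMILES: 11 C, 5 N, 5 O.
Implicit hydrogens by atom environment:
  4 × C (aromatic): no H
  3 × C: 3 H each → 9
  3 × O: no H
  2 × C: 2 H each → 4
  1 × C: 1 H
  1 × C: no H
  1 × N: 2 H
  1 × N (charge +1): 1 H
  1 × N (aromatic): no H
  1 × N (charge +1): no H
  1 × N: no H
  1 × O: 1 H
  1 × O (charge -1): no H
  Total hydrogens = 18.
Net charge +1.
Molecular formula: C11H18N5O5+

C11H18N5O5+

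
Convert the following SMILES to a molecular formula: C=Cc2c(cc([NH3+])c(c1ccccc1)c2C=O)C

Heavy atoms from the SMILES: 16 C, 1 N, 1 O.
Implicit hydrogens by atom environment:
  6 × C (aromatic): 1 H each → 6
  6 × C (aromatic): no H
  2 × C: 1 H each → 2
  1 × C: 3 H
  1 × C: 2 H
  1 × N (charge +1): 3 H
  1 × O: no H
  Total hydrogens = 16.
Net charge +1.
Molecular formula: C16H16NO+

C16H16NO+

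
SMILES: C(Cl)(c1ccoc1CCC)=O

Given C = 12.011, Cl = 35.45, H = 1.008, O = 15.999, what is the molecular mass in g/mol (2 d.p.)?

172.61

Molecular formula: C8H9ClO2.
M = 8×12.011 + 1×35.45 + 9×1.008 + 2×15.999 = 172.61 g/mol.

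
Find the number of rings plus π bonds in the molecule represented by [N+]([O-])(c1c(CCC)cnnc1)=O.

5

Molecular formula from the SMILES: C7H9N3O2.
DoU = (2C + 2 + N − H − X)/2 = (2·7 + 2 + 3 − 9 − 0)/2 = 10/2 = 5.
(Structurally: 1 ring(s) + 4 π bond(s) = 5.)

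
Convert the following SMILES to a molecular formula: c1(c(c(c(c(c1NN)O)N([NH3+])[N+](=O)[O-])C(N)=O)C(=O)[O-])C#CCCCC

Heavy atoms from the SMILES: 14 C, 6 N, 6 O.
Implicit hydrogens by atom environment:
  6 × C (aromatic): no H
  4 × C: no H
  3 × C: 2 H each → 6
  3 × O: no H
  2 × N: 2 H each → 4
  2 × O (charge -1): no H
  1 × C: 3 H
  1 × N (charge +1): 3 H
  1 × N: 1 H
  1 × N: no H
  1 × N (charge +1): no H
  1 × O: 1 H
  Total hydrogens = 18.
Molecular formula: C14H18N6O6

C14H18N6O6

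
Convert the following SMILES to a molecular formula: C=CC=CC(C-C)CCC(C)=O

C11H18O

Heavy atoms from the SMILES: 11 C, 1 O.
Implicit hydrogens by atom environment:
  4 × C: 2 H each → 8
  4 × C: 1 H each → 4
  2 × C: 3 H each → 6
  1 × C: no H
  1 × O: no H
  Total hydrogens = 18.
Molecular formula: C11H18O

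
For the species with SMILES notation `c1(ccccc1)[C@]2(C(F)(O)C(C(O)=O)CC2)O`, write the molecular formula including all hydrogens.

C12H13FO4

Heavy atoms from the SMILES: 12 C, 1 F, 4 O.
Implicit hydrogens by atom environment:
  5 × C (aromatic): 1 H each → 5
  3 × C: no H
  3 × O: 1 H each → 3
  2 × C: 2 H each → 4
  1 × C: 1 H
  1 × C (aromatic): no H
  1 × F: no H
  1 × O: no H
  Total hydrogens = 13.
Molecular formula: C12H13FO4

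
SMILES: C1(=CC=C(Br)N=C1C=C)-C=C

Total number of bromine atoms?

1

The symbol for bromine appears 1 time in the SMILES.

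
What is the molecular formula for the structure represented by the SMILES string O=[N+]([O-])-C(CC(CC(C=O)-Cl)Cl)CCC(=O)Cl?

C9H12Cl3NO4

Heavy atoms from the SMILES: 9 C, 3 Cl, 1 N, 4 O.
Implicit hydrogens by atom environment:
  4 × C: 2 H each → 8
  4 × C: 1 H each → 4
  3 × Cl: no H
  3 × O: no H
  1 × C: no H
  1 × N (charge +1): no H
  1 × O (charge -1): no H
  Total hydrogens = 12.
Molecular formula: C9H12Cl3NO4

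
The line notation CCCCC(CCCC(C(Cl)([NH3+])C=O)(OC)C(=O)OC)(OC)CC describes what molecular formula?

Heavy atoms from the SMILES: 17 C, 1 Cl, 1 N, 5 O.
Implicit hydrogens by atom environment:
  7 × C: 2 H each → 14
  5 × C: 3 H each → 15
  5 × O: no H
  4 × C: no H
  1 × C: 1 H
  1 × Cl: no H
  1 × N (charge +1): 3 H
  Total hydrogens = 33.
Net charge +1.
Molecular formula: C17H33ClNO5+

C17H33ClNO5+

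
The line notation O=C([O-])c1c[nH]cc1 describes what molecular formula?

C5H4NO2-

Heavy atoms from the SMILES: 5 C, 1 N, 2 O.
Implicit hydrogens by atom environment:
  3 × C (aromatic): 1 H each → 3
  1 × C (aromatic): no H
  1 × C: no H
  1 × N (aromatic): 1 H
  1 × O: no H
  1 × O (charge -1): no H
  Total hydrogens = 4.
Net charge -1.
Molecular formula: C5H4NO2-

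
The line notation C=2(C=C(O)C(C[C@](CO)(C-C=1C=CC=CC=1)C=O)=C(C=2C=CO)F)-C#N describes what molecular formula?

C20H18FNO4

Heavy atoms from the SMILES: 20 C, 1 F, 1 N, 4 O.
Implicit hydrogens by atom environment:
  6 × C (aromatic): 1 H each → 6
  6 × C (aromatic): no H
  3 × C: 2 H each → 6
  3 × C: 1 H each → 3
  3 × O: 1 H each → 3
  2 × C: no H
  1 × F: no H
  1 × N: no H
  1 × O: no H
  Total hydrogens = 18.
Molecular formula: C20H18FNO4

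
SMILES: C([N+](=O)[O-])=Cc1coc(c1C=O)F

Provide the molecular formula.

Heavy atoms from the SMILES: 7 C, 1 F, 1 N, 4 O.
Implicit hydrogens by atom environment:
  3 × C: 1 H each → 3
  3 × C (aromatic): no H
  2 × O: no H
  1 × C (aromatic): 1 H
  1 × F: no H
  1 × N (charge +1): no H
  1 × O (aromatic): no H
  1 × O (charge -1): no H
  Total hydrogens = 4.
Molecular formula: C7H4FNO4

C7H4FNO4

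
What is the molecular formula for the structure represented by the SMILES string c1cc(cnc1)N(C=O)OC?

Heavy atoms from the SMILES: 7 C, 2 N, 2 O.
Implicit hydrogens by atom environment:
  4 × C (aromatic): 1 H each → 4
  2 × O: no H
  1 × C: 3 H
  1 × C: 1 H
  1 × C (aromatic): no H
  1 × N (aromatic): no H
  1 × N: no H
  Total hydrogens = 8.
Molecular formula: C7H8N2O2

C7H8N2O2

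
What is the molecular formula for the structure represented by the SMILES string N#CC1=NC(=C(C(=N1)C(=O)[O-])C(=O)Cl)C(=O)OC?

Heavy atoms from the SMILES: 9 C, 1 Cl, 3 N, 5 O.
Implicit hydrogens by atom environment:
  4 × C (aromatic): no H
  4 × C: no H
  4 × O: no H
  2 × N (aromatic): no H
  1 × C: 3 H
  1 × Cl: no H
  1 × N: no H
  1 × O (charge -1): no H
  Total hydrogens = 3.
Net charge -1.
Molecular formula: C9H3ClN3O5-

C9H3ClN3O5-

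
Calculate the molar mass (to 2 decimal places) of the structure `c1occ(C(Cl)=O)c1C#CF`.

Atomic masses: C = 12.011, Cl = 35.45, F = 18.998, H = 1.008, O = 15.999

172.54

Molecular formula: C7H2ClFO2.
M = 7×12.011 + 1×35.45 + 1×18.998 + 2×1.008 + 2×15.999 = 172.54 g/mol.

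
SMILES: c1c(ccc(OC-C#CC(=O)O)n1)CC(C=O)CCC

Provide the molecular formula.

C15H17NO4

Heavy atoms from the SMILES: 15 C, 1 N, 4 O.
Implicit hydrogens by atom environment:
  4 × C: 2 H each → 8
  3 × C (aromatic): 1 H each → 3
  3 × C: no H
  3 × O: no H
  2 × C: 1 H each → 2
  2 × C (aromatic): no H
  1 × C: 3 H
  1 × N (aromatic): no H
  1 × O: 1 H
  Total hydrogens = 17.
Molecular formula: C15H17NO4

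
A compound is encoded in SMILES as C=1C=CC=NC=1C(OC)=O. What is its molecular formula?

Heavy atoms from the SMILES: 7 C, 1 N, 2 O.
Implicit hydrogens by atom environment:
  4 × C (aromatic): 1 H each → 4
  2 × O: no H
  1 × C: 3 H
  1 × C (aromatic): no H
  1 × C: no H
  1 × N (aromatic): no H
  Total hydrogens = 7.
Molecular formula: C7H7NO2

C7H7NO2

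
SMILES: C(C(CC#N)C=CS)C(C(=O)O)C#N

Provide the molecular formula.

C9H10N2O2S

Heavy atoms from the SMILES: 9 C, 2 N, 2 O, 1 S.
Implicit hydrogens by atom environment:
  4 × C: 1 H each → 4
  3 × C: no H
  2 × C: 2 H each → 4
  2 × N: no H
  1 × O: 1 H
  1 × O: no H
  1 × S: 1 H
  Total hydrogens = 10.
Molecular formula: C9H10N2O2S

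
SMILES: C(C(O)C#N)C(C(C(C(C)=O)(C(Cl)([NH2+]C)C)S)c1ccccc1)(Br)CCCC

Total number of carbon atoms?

21

The symbol for carbon appears 21 times in the SMILES. Lowercase c denotes aromatic carbon and counts toward C.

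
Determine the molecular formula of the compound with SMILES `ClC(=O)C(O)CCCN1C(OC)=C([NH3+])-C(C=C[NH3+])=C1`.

Heavy atoms from the SMILES: 12 C, 1 Cl, 3 N, 3 O.
Implicit hydrogens by atom environment:
  3 × C: 2 H each → 6
  3 × C: 1 H each → 3
  3 × C (aromatic): no H
  2 × N (charge +1): 3 H each → 6
  2 × O: no H
  1 × C: 3 H
  1 × C (aromatic): 1 H
  1 × C: no H
  1 × Cl: no H
  1 × N (aromatic): no H
  1 × O: 1 H
  Total hydrogens = 20.
Net charge +2.
Molecular formula: [C12H20ClN3O3]2+

[C12H20ClN3O3]2+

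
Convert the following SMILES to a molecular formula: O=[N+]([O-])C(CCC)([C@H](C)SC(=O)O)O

C7H13NO5S

Heavy atoms from the SMILES: 7 C, 1 N, 5 O, 1 S.
Implicit hydrogens by atom environment:
  2 × C: 3 H each → 6
  2 × C: 2 H each → 4
  2 × C: no H
  2 × O: 1 H each → 2
  2 × O: no H
  1 × C: 1 H
  1 × N (charge +1): no H
  1 × O (charge -1): no H
  1 × S: no H
  Total hydrogens = 13.
Molecular formula: C7H13NO5S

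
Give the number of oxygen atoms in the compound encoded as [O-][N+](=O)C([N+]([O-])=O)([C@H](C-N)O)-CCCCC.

5

The symbol for oxygen appears 5 times in the SMILES.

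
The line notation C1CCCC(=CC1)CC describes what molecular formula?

C9H16

Heavy atoms from the SMILES: 9 C.
Implicit hydrogens by atom environment:
  6 × C: 2 H each → 12
  1 × C: 3 H
  1 × C: 1 H
  1 × C: no H
  Total hydrogens = 16.
Molecular formula: C9H16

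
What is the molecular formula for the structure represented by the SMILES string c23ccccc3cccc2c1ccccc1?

C16H12

Heavy atoms from the SMILES: 16 C.
Implicit hydrogens by atom environment:
  12 × C (aromatic): 1 H each → 12
  4 × C (aromatic): no H
  Total hydrogens = 12.
Molecular formula: C16H12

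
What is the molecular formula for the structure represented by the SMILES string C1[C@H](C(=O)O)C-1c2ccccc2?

Heavy atoms from the SMILES: 10 C, 2 O.
Implicit hydrogens by atom environment:
  5 × C (aromatic): 1 H each → 5
  2 × C: 1 H each → 2
  1 × C: 2 H
  1 × C: no H
  1 × C (aromatic): no H
  1 × O: 1 H
  1 × O: no H
  Total hydrogens = 10.
Molecular formula: C10H10O2

C10H10O2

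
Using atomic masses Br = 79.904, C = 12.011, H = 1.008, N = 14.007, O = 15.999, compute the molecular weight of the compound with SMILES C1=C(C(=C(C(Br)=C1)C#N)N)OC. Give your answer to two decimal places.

Molecular formula: C8H7BrN2O.
M = 1×79.904 + 8×12.011 + 7×1.008 + 2×14.007 + 1×15.999 = 227.06 g/mol.

227.06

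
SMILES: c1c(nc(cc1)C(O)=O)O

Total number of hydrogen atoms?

5

Hydrogens are implicit in SMILES; fill each atom to its normal valence:
  3 × C (aromatic): 1 H each → 3
  2 × C (aromatic): no H
  2 × O: 1 H each → 2
  1 × C: no H
  1 × N (aromatic): no H
  1 × O: no H
  Total hydrogens = 5.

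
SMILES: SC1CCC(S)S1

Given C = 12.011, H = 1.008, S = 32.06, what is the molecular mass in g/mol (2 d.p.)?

152.29

Molecular formula: C4H8S3.
M = 4×12.011 + 8×1.008 + 3×32.06 = 152.29 g/mol.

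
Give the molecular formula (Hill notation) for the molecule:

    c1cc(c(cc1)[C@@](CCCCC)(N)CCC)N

Heavy atoms from the SMILES: 15 C, 2 N.
Implicit hydrogens by atom environment:
  6 × C: 2 H each → 12
  4 × C (aromatic): 1 H each → 4
  2 × C: 3 H each → 6
  2 × C (aromatic): no H
  2 × N: 2 H each → 4
  1 × C: no H
  Total hydrogens = 26.
Molecular formula: C15H26N2

C15H26N2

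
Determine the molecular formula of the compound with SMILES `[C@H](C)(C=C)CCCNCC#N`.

Heavy atoms from the SMILES: 9 C, 2 N.
Implicit hydrogens by atom environment:
  5 × C: 2 H each → 10
  2 × C: 1 H each → 2
  1 × C: 3 H
  1 × C: no H
  1 × N: 1 H
  1 × N: no H
  Total hydrogens = 16.
Molecular formula: C9H16N2

C9H16N2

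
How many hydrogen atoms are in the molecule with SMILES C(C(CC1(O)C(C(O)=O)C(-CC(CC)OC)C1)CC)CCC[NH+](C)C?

Hydrogens are implicit in SMILES; fill each atom to its normal valence:
  9 × C: 2 H each → 18
  5 × C: 3 H each → 15
  4 × C: 1 H each → 4
  2 × C: no H
  2 × O: 1 H each → 2
  2 × O: no H
  1 × N (charge +1): 1 H
  Total hydrogens = 40.

40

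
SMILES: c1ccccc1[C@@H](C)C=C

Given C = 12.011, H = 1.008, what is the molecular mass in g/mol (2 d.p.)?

132.21

Molecular formula: C10H12.
M = 10×12.011 + 12×1.008 = 132.21 g/mol.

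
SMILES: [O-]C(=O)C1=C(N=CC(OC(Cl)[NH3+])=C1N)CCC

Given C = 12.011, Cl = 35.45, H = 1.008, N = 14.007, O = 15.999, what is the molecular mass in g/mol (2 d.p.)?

259.69

Molecular formula: C10H14ClN3O3.
M = 10×12.011 + 1×35.45 + 14×1.008 + 3×14.007 + 3×15.999 = 259.69 g/mol.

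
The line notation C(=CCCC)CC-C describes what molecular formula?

C8H16

Heavy atoms from the SMILES: 8 C.
Implicit hydrogens by atom environment:
  4 × C: 2 H each → 8
  2 × C: 3 H each → 6
  2 × C: 1 H each → 2
  Total hydrogens = 16.
Molecular formula: C8H16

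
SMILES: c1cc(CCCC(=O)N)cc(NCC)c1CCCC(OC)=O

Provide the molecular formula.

Heavy atoms from the SMILES: 17 C, 2 N, 3 O.
Implicit hydrogens by atom environment:
  7 × C: 2 H each → 14
  3 × C (aromatic): 1 H each → 3
  3 × C (aromatic): no H
  3 × O: no H
  2 × C: 3 H each → 6
  2 × C: no H
  1 × N: 2 H
  1 × N: 1 H
  Total hydrogens = 26.
Molecular formula: C17H26N2O3

C17H26N2O3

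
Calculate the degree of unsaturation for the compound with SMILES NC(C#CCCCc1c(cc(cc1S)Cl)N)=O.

7

Molecular formula from the SMILES: C12H13ClN2OS.
DoU = (2C + 2 + N − H − X)/2 = (2·12 + 2 + 2 − 13 − 1)/2 = 14/2 = 7.
(Structurally: 1 ring(s) + 6 π bond(s) = 7.)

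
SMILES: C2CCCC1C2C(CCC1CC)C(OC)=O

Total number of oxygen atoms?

The symbol for oxygen appears 2 times in the SMILES.

2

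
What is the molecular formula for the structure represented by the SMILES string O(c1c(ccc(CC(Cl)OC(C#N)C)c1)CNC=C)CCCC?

Heavy atoms from the SMILES: 18 C, 1 Cl, 2 N, 2 O.
Implicit hydrogens by atom environment:
  6 × C: 2 H each → 12
  3 × C (aromatic): 1 H each → 3
  3 × C: 1 H each → 3
  3 × C (aromatic): no H
  2 × C: 3 H each → 6
  2 × O: no H
  1 × C: no H
  1 × Cl: no H
  1 × N: 1 H
  1 × N: no H
  Total hydrogens = 25.
Molecular formula: C18H25ClN2O2

C18H25ClN2O2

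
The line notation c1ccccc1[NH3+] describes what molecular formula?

Heavy atoms from the SMILES: 6 C, 1 N.
Implicit hydrogens by atom environment:
  5 × C (aromatic): 1 H each → 5
  1 × C (aromatic): no H
  1 × N (charge +1): 3 H
  Total hydrogens = 8.
Net charge +1.
Molecular formula: C6H8N+

C6H8N+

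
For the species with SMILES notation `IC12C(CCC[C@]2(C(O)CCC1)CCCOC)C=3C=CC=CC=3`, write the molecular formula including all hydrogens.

Heavy atoms from the SMILES: 20 C, 1 I, 2 O.
Implicit hydrogens by atom environment:
  9 × C: 2 H each → 18
  5 × C (aromatic): 1 H each → 5
  2 × C: 1 H each → 2
  2 × C: no H
  1 × C: 3 H
  1 × C (aromatic): no H
  1 × I: no H
  1 × O: 1 H
  1 × O: no H
  Total hydrogens = 29.
Molecular formula: C20H29IO2

C20H29IO2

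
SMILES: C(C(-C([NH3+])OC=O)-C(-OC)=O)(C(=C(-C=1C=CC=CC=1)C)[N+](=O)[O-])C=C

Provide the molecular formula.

C17H21N2O6+

Heavy atoms from the SMILES: 17 C, 2 N, 6 O.
Implicit hydrogens by atom environment:
  5 × C: 1 H each → 5
  5 × C (aromatic): 1 H each → 5
  5 × O: no H
  3 × C: no H
  2 × C: 3 H each → 6
  1 × C: 2 H
  1 × C (aromatic): no H
  1 × N (charge +1): 3 H
  1 × N (charge +1): no H
  1 × O (charge -1): no H
  Total hydrogens = 21.
Net charge +1.
Molecular formula: C17H21N2O6+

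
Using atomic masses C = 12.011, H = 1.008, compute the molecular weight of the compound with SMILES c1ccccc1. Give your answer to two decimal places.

78.11

Molecular formula: C6H6.
M = 6×12.011 + 6×1.008 = 78.11 g/mol.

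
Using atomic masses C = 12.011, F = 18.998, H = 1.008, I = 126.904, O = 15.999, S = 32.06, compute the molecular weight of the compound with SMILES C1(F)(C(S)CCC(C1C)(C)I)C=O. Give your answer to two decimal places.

316.17

Molecular formula: C9H14FIOS.
M = 9×12.011 + 1×18.998 + 14×1.008 + 1×126.904 + 1×15.999 + 1×32.06 = 316.17 g/mol.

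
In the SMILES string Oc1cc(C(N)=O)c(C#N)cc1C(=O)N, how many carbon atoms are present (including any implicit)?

9

The symbol for carbon appears 9 times in the SMILES. Lowercase c denotes aromatic carbon and counts toward C.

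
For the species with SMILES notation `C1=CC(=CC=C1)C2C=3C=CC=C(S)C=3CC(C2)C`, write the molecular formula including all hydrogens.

Heavy atoms from the SMILES: 17 C, 1 S.
Implicit hydrogens by atom environment:
  8 × C (aromatic): 1 H each → 8
  4 × C (aromatic): no H
  2 × C: 2 H each → 4
  2 × C: 1 H each → 2
  1 × C: 3 H
  1 × S: 1 H
  Total hydrogens = 18.
Molecular formula: C17H18S

C17H18S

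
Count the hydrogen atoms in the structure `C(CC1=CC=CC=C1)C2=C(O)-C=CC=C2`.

14

Hydrogens are implicit in SMILES; fill each atom to its normal valence:
  9 × C (aromatic): 1 H each → 9
  3 × C (aromatic): no H
  2 × C: 2 H each → 4
  1 × O: 1 H
  Total hydrogens = 14.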